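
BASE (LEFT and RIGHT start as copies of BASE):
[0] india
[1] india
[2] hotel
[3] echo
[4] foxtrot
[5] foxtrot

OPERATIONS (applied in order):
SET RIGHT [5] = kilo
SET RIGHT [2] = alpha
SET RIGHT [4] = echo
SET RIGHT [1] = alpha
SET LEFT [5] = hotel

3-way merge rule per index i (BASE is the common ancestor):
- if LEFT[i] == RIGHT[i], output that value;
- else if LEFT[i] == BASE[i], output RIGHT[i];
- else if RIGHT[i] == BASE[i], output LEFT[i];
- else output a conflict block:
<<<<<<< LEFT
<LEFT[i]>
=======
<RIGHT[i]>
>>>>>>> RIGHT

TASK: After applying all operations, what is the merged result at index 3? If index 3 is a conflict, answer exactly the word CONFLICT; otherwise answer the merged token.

Final LEFT:  [india, india, hotel, echo, foxtrot, hotel]
Final RIGHT: [india, alpha, alpha, echo, echo, kilo]
i=0: L=india R=india -> agree -> india
i=1: L=india=BASE, R=alpha -> take RIGHT -> alpha
i=2: L=hotel=BASE, R=alpha -> take RIGHT -> alpha
i=3: L=echo R=echo -> agree -> echo
i=4: L=foxtrot=BASE, R=echo -> take RIGHT -> echo
i=5: BASE=foxtrot L=hotel R=kilo all differ -> CONFLICT
Index 3 -> echo

Answer: echo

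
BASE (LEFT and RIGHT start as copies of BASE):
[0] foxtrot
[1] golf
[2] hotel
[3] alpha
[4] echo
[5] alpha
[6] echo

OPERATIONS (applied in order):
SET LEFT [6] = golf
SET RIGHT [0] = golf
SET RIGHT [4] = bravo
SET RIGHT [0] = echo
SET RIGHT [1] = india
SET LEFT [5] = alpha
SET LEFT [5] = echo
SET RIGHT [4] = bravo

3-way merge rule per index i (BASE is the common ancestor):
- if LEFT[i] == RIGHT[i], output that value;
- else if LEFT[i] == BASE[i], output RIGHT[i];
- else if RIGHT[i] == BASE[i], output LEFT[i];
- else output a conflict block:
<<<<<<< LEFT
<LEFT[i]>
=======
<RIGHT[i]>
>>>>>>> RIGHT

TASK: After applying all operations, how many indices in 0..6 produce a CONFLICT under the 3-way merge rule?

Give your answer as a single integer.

Answer: 0

Derivation:
Final LEFT:  [foxtrot, golf, hotel, alpha, echo, echo, golf]
Final RIGHT: [echo, india, hotel, alpha, bravo, alpha, echo]
i=0: L=foxtrot=BASE, R=echo -> take RIGHT -> echo
i=1: L=golf=BASE, R=india -> take RIGHT -> india
i=2: L=hotel R=hotel -> agree -> hotel
i=3: L=alpha R=alpha -> agree -> alpha
i=4: L=echo=BASE, R=bravo -> take RIGHT -> bravo
i=5: L=echo, R=alpha=BASE -> take LEFT -> echo
i=6: L=golf, R=echo=BASE -> take LEFT -> golf
Conflict count: 0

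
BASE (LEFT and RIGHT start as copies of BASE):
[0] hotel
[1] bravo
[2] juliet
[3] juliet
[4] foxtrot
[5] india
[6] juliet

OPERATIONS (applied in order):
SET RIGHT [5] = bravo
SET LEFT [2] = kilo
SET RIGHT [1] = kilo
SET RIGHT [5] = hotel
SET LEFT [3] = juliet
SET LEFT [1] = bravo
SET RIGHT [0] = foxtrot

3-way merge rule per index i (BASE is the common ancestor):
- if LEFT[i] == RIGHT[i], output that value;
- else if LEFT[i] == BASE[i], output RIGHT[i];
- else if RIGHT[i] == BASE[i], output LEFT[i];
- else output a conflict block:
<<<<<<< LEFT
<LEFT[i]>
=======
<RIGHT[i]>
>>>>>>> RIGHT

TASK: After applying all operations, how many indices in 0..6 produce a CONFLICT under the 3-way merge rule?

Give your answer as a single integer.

Final LEFT:  [hotel, bravo, kilo, juliet, foxtrot, india, juliet]
Final RIGHT: [foxtrot, kilo, juliet, juliet, foxtrot, hotel, juliet]
i=0: L=hotel=BASE, R=foxtrot -> take RIGHT -> foxtrot
i=1: L=bravo=BASE, R=kilo -> take RIGHT -> kilo
i=2: L=kilo, R=juliet=BASE -> take LEFT -> kilo
i=3: L=juliet R=juliet -> agree -> juliet
i=4: L=foxtrot R=foxtrot -> agree -> foxtrot
i=5: L=india=BASE, R=hotel -> take RIGHT -> hotel
i=6: L=juliet R=juliet -> agree -> juliet
Conflict count: 0

Answer: 0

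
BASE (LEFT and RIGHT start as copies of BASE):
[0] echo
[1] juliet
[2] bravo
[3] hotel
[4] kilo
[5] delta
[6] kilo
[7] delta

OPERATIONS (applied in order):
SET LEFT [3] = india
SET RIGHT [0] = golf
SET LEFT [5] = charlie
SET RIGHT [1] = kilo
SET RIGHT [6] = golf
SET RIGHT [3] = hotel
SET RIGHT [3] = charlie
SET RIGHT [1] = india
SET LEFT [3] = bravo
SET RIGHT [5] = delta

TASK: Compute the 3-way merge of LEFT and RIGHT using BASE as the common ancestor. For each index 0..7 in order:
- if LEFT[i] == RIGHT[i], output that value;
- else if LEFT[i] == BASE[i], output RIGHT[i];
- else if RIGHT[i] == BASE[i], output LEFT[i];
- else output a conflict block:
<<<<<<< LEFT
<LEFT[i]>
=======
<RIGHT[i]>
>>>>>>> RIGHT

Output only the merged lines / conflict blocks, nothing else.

Answer: golf
india
bravo
<<<<<<< LEFT
bravo
=======
charlie
>>>>>>> RIGHT
kilo
charlie
golf
delta

Derivation:
Final LEFT:  [echo, juliet, bravo, bravo, kilo, charlie, kilo, delta]
Final RIGHT: [golf, india, bravo, charlie, kilo, delta, golf, delta]
i=0: L=echo=BASE, R=golf -> take RIGHT -> golf
i=1: L=juliet=BASE, R=india -> take RIGHT -> india
i=2: L=bravo R=bravo -> agree -> bravo
i=3: BASE=hotel L=bravo R=charlie all differ -> CONFLICT
i=4: L=kilo R=kilo -> agree -> kilo
i=5: L=charlie, R=delta=BASE -> take LEFT -> charlie
i=6: L=kilo=BASE, R=golf -> take RIGHT -> golf
i=7: L=delta R=delta -> agree -> delta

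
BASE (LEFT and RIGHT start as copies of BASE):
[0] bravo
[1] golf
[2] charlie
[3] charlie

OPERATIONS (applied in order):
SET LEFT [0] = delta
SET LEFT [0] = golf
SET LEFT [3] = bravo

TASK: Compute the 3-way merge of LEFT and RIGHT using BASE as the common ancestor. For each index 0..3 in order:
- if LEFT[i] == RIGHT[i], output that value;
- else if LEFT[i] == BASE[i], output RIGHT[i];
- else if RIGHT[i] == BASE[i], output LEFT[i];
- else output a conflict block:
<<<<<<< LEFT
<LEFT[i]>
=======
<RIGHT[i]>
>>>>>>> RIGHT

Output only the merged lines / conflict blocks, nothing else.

Final LEFT:  [golf, golf, charlie, bravo]
Final RIGHT: [bravo, golf, charlie, charlie]
i=0: L=golf, R=bravo=BASE -> take LEFT -> golf
i=1: L=golf R=golf -> agree -> golf
i=2: L=charlie R=charlie -> agree -> charlie
i=3: L=bravo, R=charlie=BASE -> take LEFT -> bravo

Answer: golf
golf
charlie
bravo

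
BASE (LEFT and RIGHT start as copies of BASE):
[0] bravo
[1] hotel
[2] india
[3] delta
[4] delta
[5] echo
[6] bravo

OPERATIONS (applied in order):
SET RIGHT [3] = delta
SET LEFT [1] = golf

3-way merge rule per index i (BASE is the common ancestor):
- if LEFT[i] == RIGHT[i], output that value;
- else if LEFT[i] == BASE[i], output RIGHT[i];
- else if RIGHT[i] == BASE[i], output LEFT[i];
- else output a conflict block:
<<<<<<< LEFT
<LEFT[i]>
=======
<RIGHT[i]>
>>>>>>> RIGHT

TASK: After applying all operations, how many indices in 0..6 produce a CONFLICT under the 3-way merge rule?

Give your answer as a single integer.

Answer: 0

Derivation:
Final LEFT:  [bravo, golf, india, delta, delta, echo, bravo]
Final RIGHT: [bravo, hotel, india, delta, delta, echo, bravo]
i=0: L=bravo R=bravo -> agree -> bravo
i=1: L=golf, R=hotel=BASE -> take LEFT -> golf
i=2: L=india R=india -> agree -> india
i=3: L=delta R=delta -> agree -> delta
i=4: L=delta R=delta -> agree -> delta
i=5: L=echo R=echo -> agree -> echo
i=6: L=bravo R=bravo -> agree -> bravo
Conflict count: 0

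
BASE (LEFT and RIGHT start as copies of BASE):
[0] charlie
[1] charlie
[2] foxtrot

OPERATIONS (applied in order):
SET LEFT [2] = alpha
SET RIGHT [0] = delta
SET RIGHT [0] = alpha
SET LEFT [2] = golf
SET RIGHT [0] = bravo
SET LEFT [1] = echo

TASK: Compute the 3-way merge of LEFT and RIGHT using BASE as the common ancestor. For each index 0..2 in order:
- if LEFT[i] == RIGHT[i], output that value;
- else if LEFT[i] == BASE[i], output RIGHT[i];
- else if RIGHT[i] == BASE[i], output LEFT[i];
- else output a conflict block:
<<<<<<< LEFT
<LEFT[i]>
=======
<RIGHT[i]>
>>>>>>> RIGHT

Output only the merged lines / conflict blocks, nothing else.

Answer: bravo
echo
golf

Derivation:
Final LEFT:  [charlie, echo, golf]
Final RIGHT: [bravo, charlie, foxtrot]
i=0: L=charlie=BASE, R=bravo -> take RIGHT -> bravo
i=1: L=echo, R=charlie=BASE -> take LEFT -> echo
i=2: L=golf, R=foxtrot=BASE -> take LEFT -> golf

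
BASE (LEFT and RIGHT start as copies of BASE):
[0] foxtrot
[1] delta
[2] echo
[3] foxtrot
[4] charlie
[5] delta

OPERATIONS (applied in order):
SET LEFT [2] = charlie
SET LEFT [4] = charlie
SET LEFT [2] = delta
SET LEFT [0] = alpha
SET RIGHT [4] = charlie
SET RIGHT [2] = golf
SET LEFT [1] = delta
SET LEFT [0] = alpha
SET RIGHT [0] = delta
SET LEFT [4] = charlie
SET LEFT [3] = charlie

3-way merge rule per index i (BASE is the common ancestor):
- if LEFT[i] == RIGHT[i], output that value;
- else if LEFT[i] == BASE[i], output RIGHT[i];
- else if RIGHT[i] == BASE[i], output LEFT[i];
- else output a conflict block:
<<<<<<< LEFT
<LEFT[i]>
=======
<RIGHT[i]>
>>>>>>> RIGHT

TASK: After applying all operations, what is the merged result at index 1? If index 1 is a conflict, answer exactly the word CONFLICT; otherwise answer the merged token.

Answer: delta

Derivation:
Final LEFT:  [alpha, delta, delta, charlie, charlie, delta]
Final RIGHT: [delta, delta, golf, foxtrot, charlie, delta]
i=0: BASE=foxtrot L=alpha R=delta all differ -> CONFLICT
i=1: L=delta R=delta -> agree -> delta
i=2: BASE=echo L=delta R=golf all differ -> CONFLICT
i=3: L=charlie, R=foxtrot=BASE -> take LEFT -> charlie
i=4: L=charlie R=charlie -> agree -> charlie
i=5: L=delta R=delta -> agree -> delta
Index 1 -> delta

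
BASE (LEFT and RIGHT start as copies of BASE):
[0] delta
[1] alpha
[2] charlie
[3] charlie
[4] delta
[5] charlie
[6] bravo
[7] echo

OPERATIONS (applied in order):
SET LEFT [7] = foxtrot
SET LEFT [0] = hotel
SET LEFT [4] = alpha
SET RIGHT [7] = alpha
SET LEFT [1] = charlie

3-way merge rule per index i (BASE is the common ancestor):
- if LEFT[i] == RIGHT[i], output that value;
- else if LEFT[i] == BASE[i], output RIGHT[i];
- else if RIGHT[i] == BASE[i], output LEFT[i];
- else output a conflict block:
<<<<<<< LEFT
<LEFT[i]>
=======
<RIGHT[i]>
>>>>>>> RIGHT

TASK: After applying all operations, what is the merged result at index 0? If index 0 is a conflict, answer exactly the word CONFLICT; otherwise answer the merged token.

Answer: hotel

Derivation:
Final LEFT:  [hotel, charlie, charlie, charlie, alpha, charlie, bravo, foxtrot]
Final RIGHT: [delta, alpha, charlie, charlie, delta, charlie, bravo, alpha]
i=0: L=hotel, R=delta=BASE -> take LEFT -> hotel
i=1: L=charlie, R=alpha=BASE -> take LEFT -> charlie
i=2: L=charlie R=charlie -> agree -> charlie
i=3: L=charlie R=charlie -> agree -> charlie
i=4: L=alpha, R=delta=BASE -> take LEFT -> alpha
i=5: L=charlie R=charlie -> agree -> charlie
i=6: L=bravo R=bravo -> agree -> bravo
i=7: BASE=echo L=foxtrot R=alpha all differ -> CONFLICT
Index 0 -> hotel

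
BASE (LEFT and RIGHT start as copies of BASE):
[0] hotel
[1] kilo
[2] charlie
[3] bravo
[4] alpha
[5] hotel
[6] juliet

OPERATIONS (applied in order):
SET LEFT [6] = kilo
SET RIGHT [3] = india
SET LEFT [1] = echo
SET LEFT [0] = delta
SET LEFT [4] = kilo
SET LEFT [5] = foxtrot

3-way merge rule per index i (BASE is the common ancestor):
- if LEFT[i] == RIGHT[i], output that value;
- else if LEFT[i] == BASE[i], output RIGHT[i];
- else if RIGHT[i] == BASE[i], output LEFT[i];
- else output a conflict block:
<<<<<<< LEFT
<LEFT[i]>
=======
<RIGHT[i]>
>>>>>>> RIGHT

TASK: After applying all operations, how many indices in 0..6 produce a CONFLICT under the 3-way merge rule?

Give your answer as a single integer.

Answer: 0

Derivation:
Final LEFT:  [delta, echo, charlie, bravo, kilo, foxtrot, kilo]
Final RIGHT: [hotel, kilo, charlie, india, alpha, hotel, juliet]
i=0: L=delta, R=hotel=BASE -> take LEFT -> delta
i=1: L=echo, R=kilo=BASE -> take LEFT -> echo
i=2: L=charlie R=charlie -> agree -> charlie
i=3: L=bravo=BASE, R=india -> take RIGHT -> india
i=4: L=kilo, R=alpha=BASE -> take LEFT -> kilo
i=5: L=foxtrot, R=hotel=BASE -> take LEFT -> foxtrot
i=6: L=kilo, R=juliet=BASE -> take LEFT -> kilo
Conflict count: 0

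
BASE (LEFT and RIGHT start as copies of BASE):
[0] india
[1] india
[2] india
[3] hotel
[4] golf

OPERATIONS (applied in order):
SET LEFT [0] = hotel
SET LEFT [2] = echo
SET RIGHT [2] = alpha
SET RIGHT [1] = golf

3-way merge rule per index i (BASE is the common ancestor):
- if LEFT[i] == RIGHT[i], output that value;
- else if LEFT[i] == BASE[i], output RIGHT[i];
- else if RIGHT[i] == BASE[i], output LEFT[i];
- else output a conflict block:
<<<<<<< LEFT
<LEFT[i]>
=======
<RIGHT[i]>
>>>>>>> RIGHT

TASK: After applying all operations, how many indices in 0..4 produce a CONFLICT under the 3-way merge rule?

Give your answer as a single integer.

Answer: 1

Derivation:
Final LEFT:  [hotel, india, echo, hotel, golf]
Final RIGHT: [india, golf, alpha, hotel, golf]
i=0: L=hotel, R=india=BASE -> take LEFT -> hotel
i=1: L=india=BASE, R=golf -> take RIGHT -> golf
i=2: BASE=india L=echo R=alpha all differ -> CONFLICT
i=3: L=hotel R=hotel -> agree -> hotel
i=4: L=golf R=golf -> agree -> golf
Conflict count: 1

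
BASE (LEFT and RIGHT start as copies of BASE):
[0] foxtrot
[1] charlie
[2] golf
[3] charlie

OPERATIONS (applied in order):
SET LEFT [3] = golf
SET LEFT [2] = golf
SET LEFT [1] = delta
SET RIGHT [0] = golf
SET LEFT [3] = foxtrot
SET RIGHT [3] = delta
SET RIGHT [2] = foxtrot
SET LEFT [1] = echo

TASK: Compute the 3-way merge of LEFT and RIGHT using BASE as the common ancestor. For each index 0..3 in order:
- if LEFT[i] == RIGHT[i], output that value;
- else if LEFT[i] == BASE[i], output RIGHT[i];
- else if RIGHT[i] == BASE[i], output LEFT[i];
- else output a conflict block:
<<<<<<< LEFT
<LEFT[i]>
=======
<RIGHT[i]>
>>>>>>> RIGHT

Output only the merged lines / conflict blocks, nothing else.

Final LEFT:  [foxtrot, echo, golf, foxtrot]
Final RIGHT: [golf, charlie, foxtrot, delta]
i=0: L=foxtrot=BASE, R=golf -> take RIGHT -> golf
i=1: L=echo, R=charlie=BASE -> take LEFT -> echo
i=2: L=golf=BASE, R=foxtrot -> take RIGHT -> foxtrot
i=3: BASE=charlie L=foxtrot R=delta all differ -> CONFLICT

Answer: golf
echo
foxtrot
<<<<<<< LEFT
foxtrot
=======
delta
>>>>>>> RIGHT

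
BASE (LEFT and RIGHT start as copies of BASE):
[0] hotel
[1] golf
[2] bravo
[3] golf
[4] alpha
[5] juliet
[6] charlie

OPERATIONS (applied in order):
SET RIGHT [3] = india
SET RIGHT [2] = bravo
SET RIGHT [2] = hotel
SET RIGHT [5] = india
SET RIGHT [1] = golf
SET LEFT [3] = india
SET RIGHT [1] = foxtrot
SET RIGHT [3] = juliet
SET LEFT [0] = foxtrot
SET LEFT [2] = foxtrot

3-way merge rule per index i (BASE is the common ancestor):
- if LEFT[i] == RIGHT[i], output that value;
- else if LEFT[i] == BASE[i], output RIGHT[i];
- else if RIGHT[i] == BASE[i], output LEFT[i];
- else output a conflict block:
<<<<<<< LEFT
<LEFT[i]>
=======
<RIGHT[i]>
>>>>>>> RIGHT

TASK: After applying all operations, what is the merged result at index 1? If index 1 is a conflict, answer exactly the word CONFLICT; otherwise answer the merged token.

Answer: foxtrot

Derivation:
Final LEFT:  [foxtrot, golf, foxtrot, india, alpha, juliet, charlie]
Final RIGHT: [hotel, foxtrot, hotel, juliet, alpha, india, charlie]
i=0: L=foxtrot, R=hotel=BASE -> take LEFT -> foxtrot
i=1: L=golf=BASE, R=foxtrot -> take RIGHT -> foxtrot
i=2: BASE=bravo L=foxtrot R=hotel all differ -> CONFLICT
i=3: BASE=golf L=india R=juliet all differ -> CONFLICT
i=4: L=alpha R=alpha -> agree -> alpha
i=5: L=juliet=BASE, R=india -> take RIGHT -> india
i=6: L=charlie R=charlie -> agree -> charlie
Index 1 -> foxtrot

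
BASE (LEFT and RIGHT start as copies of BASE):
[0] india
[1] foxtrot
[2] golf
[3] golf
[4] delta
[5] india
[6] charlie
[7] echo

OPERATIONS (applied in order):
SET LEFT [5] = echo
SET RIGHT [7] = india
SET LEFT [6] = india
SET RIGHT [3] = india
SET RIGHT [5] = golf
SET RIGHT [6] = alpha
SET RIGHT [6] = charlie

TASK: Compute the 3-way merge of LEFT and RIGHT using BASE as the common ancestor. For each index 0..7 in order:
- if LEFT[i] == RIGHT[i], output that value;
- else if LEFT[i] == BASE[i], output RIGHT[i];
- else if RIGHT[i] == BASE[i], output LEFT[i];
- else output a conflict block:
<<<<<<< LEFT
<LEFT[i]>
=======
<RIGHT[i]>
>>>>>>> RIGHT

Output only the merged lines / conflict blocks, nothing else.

Answer: india
foxtrot
golf
india
delta
<<<<<<< LEFT
echo
=======
golf
>>>>>>> RIGHT
india
india

Derivation:
Final LEFT:  [india, foxtrot, golf, golf, delta, echo, india, echo]
Final RIGHT: [india, foxtrot, golf, india, delta, golf, charlie, india]
i=0: L=india R=india -> agree -> india
i=1: L=foxtrot R=foxtrot -> agree -> foxtrot
i=2: L=golf R=golf -> agree -> golf
i=3: L=golf=BASE, R=india -> take RIGHT -> india
i=4: L=delta R=delta -> agree -> delta
i=5: BASE=india L=echo R=golf all differ -> CONFLICT
i=6: L=india, R=charlie=BASE -> take LEFT -> india
i=7: L=echo=BASE, R=india -> take RIGHT -> india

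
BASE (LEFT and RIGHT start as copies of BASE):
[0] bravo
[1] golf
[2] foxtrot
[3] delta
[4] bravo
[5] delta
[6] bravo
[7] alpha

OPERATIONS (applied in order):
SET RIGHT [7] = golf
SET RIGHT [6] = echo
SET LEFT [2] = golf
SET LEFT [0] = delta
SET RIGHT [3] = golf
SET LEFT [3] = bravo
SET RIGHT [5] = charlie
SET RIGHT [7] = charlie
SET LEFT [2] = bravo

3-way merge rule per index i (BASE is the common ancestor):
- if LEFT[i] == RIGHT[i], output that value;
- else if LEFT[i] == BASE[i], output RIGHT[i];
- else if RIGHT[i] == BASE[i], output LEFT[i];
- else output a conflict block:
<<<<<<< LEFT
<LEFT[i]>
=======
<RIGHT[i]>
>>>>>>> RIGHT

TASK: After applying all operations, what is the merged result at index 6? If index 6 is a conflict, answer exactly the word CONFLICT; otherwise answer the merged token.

Final LEFT:  [delta, golf, bravo, bravo, bravo, delta, bravo, alpha]
Final RIGHT: [bravo, golf, foxtrot, golf, bravo, charlie, echo, charlie]
i=0: L=delta, R=bravo=BASE -> take LEFT -> delta
i=1: L=golf R=golf -> agree -> golf
i=2: L=bravo, R=foxtrot=BASE -> take LEFT -> bravo
i=3: BASE=delta L=bravo R=golf all differ -> CONFLICT
i=4: L=bravo R=bravo -> agree -> bravo
i=5: L=delta=BASE, R=charlie -> take RIGHT -> charlie
i=6: L=bravo=BASE, R=echo -> take RIGHT -> echo
i=7: L=alpha=BASE, R=charlie -> take RIGHT -> charlie
Index 6 -> echo

Answer: echo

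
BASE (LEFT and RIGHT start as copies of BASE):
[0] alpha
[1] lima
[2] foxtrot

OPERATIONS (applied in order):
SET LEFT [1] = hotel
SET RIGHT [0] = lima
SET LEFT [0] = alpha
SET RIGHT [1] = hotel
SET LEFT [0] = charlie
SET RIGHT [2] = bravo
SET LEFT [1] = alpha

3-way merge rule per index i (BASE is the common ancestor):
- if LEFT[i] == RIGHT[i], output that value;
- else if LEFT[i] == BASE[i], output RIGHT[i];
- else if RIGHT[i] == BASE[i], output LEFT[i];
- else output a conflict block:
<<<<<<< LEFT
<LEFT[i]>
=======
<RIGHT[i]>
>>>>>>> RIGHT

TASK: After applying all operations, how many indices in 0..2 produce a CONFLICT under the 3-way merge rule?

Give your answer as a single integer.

Final LEFT:  [charlie, alpha, foxtrot]
Final RIGHT: [lima, hotel, bravo]
i=0: BASE=alpha L=charlie R=lima all differ -> CONFLICT
i=1: BASE=lima L=alpha R=hotel all differ -> CONFLICT
i=2: L=foxtrot=BASE, R=bravo -> take RIGHT -> bravo
Conflict count: 2

Answer: 2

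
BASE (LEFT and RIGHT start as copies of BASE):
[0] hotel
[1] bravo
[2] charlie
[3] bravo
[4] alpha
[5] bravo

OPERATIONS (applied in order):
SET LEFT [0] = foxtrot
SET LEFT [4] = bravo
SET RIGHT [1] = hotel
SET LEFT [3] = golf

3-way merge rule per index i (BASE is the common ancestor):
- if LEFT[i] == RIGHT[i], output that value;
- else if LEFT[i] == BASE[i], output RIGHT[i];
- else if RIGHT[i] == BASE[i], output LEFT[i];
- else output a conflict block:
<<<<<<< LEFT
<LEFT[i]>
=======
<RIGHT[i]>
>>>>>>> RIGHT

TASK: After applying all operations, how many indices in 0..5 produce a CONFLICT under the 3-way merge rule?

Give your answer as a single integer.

Answer: 0

Derivation:
Final LEFT:  [foxtrot, bravo, charlie, golf, bravo, bravo]
Final RIGHT: [hotel, hotel, charlie, bravo, alpha, bravo]
i=0: L=foxtrot, R=hotel=BASE -> take LEFT -> foxtrot
i=1: L=bravo=BASE, R=hotel -> take RIGHT -> hotel
i=2: L=charlie R=charlie -> agree -> charlie
i=3: L=golf, R=bravo=BASE -> take LEFT -> golf
i=4: L=bravo, R=alpha=BASE -> take LEFT -> bravo
i=5: L=bravo R=bravo -> agree -> bravo
Conflict count: 0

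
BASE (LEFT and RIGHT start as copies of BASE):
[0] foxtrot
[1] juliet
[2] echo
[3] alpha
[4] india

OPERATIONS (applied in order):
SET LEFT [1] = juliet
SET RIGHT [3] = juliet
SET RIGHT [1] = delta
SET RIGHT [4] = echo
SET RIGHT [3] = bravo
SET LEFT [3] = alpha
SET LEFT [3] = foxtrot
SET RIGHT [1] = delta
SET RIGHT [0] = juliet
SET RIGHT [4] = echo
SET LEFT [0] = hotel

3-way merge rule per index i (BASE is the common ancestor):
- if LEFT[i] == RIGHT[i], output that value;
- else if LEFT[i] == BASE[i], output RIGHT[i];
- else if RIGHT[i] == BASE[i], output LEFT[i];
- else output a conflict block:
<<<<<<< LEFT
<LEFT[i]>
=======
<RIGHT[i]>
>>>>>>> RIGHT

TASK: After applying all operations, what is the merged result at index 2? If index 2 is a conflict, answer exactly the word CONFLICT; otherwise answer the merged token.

Answer: echo

Derivation:
Final LEFT:  [hotel, juliet, echo, foxtrot, india]
Final RIGHT: [juliet, delta, echo, bravo, echo]
i=0: BASE=foxtrot L=hotel R=juliet all differ -> CONFLICT
i=1: L=juliet=BASE, R=delta -> take RIGHT -> delta
i=2: L=echo R=echo -> agree -> echo
i=3: BASE=alpha L=foxtrot R=bravo all differ -> CONFLICT
i=4: L=india=BASE, R=echo -> take RIGHT -> echo
Index 2 -> echo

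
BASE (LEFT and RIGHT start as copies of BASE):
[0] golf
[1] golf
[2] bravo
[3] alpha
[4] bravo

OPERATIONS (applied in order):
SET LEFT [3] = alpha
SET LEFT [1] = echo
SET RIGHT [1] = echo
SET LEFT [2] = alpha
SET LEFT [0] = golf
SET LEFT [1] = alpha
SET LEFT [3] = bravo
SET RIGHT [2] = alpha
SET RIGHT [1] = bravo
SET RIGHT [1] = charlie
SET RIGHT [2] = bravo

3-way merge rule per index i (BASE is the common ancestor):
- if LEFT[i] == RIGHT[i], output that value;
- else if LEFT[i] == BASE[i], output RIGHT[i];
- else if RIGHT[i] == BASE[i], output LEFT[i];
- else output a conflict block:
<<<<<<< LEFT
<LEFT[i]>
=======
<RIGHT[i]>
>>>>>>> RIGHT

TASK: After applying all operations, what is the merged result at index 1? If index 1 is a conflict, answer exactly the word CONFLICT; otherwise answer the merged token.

Answer: CONFLICT

Derivation:
Final LEFT:  [golf, alpha, alpha, bravo, bravo]
Final RIGHT: [golf, charlie, bravo, alpha, bravo]
i=0: L=golf R=golf -> agree -> golf
i=1: BASE=golf L=alpha R=charlie all differ -> CONFLICT
i=2: L=alpha, R=bravo=BASE -> take LEFT -> alpha
i=3: L=bravo, R=alpha=BASE -> take LEFT -> bravo
i=4: L=bravo R=bravo -> agree -> bravo
Index 1 -> CONFLICT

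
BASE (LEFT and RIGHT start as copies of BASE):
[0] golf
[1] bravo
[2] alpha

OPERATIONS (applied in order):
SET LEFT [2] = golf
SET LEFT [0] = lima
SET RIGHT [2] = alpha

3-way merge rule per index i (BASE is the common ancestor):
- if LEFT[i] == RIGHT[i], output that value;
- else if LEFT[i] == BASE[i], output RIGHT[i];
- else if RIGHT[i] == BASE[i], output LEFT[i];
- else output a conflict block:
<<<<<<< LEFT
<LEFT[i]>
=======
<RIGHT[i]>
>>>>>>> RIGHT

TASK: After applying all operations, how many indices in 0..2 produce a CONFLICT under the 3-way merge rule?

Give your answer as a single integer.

Answer: 0

Derivation:
Final LEFT:  [lima, bravo, golf]
Final RIGHT: [golf, bravo, alpha]
i=0: L=lima, R=golf=BASE -> take LEFT -> lima
i=1: L=bravo R=bravo -> agree -> bravo
i=2: L=golf, R=alpha=BASE -> take LEFT -> golf
Conflict count: 0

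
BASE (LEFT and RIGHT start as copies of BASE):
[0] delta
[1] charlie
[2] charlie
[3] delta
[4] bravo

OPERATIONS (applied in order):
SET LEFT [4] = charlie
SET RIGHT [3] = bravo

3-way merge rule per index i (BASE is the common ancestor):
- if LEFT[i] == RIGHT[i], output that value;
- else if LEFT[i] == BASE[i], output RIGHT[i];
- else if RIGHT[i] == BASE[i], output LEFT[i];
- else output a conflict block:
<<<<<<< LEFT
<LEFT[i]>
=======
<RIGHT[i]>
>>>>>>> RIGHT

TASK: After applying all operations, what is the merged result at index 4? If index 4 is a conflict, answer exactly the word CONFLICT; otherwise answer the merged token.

Answer: charlie

Derivation:
Final LEFT:  [delta, charlie, charlie, delta, charlie]
Final RIGHT: [delta, charlie, charlie, bravo, bravo]
i=0: L=delta R=delta -> agree -> delta
i=1: L=charlie R=charlie -> agree -> charlie
i=2: L=charlie R=charlie -> agree -> charlie
i=3: L=delta=BASE, R=bravo -> take RIGHT -> bravo
i=4: L=charlie, R=bravo=BASE -> take LEFT -> charlie
Index 4 -> charlie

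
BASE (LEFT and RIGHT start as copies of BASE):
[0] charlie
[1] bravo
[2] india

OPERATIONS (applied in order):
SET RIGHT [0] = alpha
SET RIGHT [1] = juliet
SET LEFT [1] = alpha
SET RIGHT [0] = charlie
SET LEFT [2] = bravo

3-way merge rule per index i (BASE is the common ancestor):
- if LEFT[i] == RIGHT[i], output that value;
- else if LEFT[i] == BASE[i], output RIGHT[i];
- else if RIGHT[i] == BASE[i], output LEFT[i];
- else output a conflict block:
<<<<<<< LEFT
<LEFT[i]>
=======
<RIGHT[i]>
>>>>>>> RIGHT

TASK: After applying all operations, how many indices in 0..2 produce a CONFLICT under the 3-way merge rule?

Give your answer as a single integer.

Final LEFT:  [charlie, alpha, bravo]
Final RIGHT: [charlie, juliet, india]
i=0: L=charlie R=charlie -> agree -> charlie
i=1: BASE=bravo L=alpha R=juliet all differ -> CONFLICT
i=2: L=bravo, R=india=BASE -> take LEFT -> bravo
Conflict count: 1

Answer: 1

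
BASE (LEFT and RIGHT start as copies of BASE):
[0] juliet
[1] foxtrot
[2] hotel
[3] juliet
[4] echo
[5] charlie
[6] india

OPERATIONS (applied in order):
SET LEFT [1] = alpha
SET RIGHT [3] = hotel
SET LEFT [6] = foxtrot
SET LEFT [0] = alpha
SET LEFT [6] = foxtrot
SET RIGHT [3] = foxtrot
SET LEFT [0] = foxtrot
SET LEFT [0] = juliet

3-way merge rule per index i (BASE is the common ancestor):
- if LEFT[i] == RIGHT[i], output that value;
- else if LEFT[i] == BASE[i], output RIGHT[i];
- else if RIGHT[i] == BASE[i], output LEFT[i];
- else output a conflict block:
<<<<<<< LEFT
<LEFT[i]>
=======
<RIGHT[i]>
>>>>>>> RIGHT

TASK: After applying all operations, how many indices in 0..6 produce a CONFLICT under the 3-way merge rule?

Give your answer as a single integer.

Final LEFT:  [juliet, alpha, hotel, juliet, echo, charlie, foxtrot]
Final RIGHT: [juliet, foxtrot, hotel, foxtrot, echo, charlie, india]
i=0: L=juliet R=juliet -> agree -> juliet
i=1: L=alpha, R=foxtrot=BASE -> take LEFT -> alpha
i=2: L=hotel R=hotel -> agree -> hotel
i=3: L=juliet=BASE, R=foxtrot -> take RIGHT -> foxtrot
i=4: L=echo R=echo -> agree -> echo
i=5: L=charlie R=charlie -> agree -> charlie
i=6: L=foxtrot, R=india=BASE -> take LEFT -> foxtrot
Conflict count: 0

Answer: 0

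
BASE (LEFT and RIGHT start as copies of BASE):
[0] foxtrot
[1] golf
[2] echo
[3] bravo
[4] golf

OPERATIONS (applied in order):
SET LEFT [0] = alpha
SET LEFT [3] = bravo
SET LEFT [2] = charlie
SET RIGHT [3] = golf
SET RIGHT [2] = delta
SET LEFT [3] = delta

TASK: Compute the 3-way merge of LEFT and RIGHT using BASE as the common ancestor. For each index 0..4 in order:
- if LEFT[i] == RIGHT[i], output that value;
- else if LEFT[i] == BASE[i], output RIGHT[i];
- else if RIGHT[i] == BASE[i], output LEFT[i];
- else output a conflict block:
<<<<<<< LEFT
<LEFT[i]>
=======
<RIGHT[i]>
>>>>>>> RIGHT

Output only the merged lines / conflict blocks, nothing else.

Answer: alpha
golf
<<<<<<< LEFT
charlie
=======
delta
>>>>>>> RIGHT
<<<<<<< LEFT
delta
=======
golf
>>>>>>> RIGHT
golf

Derivation:
Final LEFT:  [alpha, golf, charlie, delta, golf]
Final RIGHT: [foxtrot, golf, delta, golf, golf]
i=0: L=alpha, R=foxtrot=BASE -> take LEFT -> alpha
i=1: L=golf R=golf -> agree -> golf
i=2: BASE=echo L=charlie R=delta all differ -> CONFLICT
i=3: BASE=bravo L=delta R=golf all differ -> CONFLICT
i=4: L=golf R=golf -> agree -> golf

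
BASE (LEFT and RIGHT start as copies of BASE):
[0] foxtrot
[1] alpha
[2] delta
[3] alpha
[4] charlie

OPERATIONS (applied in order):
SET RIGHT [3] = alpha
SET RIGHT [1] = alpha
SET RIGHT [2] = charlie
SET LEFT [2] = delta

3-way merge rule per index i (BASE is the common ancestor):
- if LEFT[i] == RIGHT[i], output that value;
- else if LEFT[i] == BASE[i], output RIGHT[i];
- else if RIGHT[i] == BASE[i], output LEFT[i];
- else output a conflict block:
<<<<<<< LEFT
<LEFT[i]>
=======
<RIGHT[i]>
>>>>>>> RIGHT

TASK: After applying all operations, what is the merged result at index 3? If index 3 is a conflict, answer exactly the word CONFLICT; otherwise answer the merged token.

Answer: alpha

Derivation:
Final LEFT:  [foxtrot, alpha, delta, alpha, charlie]
Final RIGHT: [foxtrot, alpha, charlie, alpha, charlie]
i=0: L=foxtrot R=foxtrot -> agree -> foxtrot
i=1: L=alpha R=alpha -> agree -> alpha
i=2: L=delta=BASE, R=charlie -> take RIGHT -> charlie
i=3: L=alpha R=alpha -> agree -> alpha
i=4: L=charlie R=charlie -> agree -> charlie
Index 3 -> alpha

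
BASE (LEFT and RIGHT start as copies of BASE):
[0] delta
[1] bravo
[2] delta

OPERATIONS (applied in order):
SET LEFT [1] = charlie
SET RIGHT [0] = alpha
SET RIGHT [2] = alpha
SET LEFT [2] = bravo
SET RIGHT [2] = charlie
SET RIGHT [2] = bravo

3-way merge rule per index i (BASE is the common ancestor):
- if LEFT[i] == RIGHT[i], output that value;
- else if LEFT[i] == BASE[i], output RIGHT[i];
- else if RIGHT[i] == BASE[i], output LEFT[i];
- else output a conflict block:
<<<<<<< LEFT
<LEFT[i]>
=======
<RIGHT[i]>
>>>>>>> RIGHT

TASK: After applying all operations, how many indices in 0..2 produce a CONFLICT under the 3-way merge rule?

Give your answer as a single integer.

Answer: 0

Derivation:
Final LEFT:  [delta, charlie, bravo]
Final RIGHT: [alpha, bravo, bravo]
i=0: L=delta=BASE, R=alpha -> take RIGHT -> alpha
i=1: L=charlie, R=bravo=BASE -> take LEFT -> charlie
i=2: L=bravo R=bravo -> agree -> bravo
Conflict count: 0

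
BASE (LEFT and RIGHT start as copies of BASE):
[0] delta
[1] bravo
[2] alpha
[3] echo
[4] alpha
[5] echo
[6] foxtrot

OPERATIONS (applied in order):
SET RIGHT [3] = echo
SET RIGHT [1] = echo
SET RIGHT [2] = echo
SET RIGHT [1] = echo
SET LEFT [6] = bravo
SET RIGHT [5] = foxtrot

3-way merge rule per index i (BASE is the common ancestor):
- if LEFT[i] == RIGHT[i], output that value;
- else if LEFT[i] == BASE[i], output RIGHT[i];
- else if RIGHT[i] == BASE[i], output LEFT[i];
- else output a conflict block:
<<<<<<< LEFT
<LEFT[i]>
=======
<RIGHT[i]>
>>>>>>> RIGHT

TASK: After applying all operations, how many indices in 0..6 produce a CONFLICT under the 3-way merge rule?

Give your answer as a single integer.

Final LEFT:  [delta, bravo, alpha, echo, alpha, echo, bravo]
Final RIGHT: [delta, echo, echo, echo, alpha, foxtrot, foxtrot]
i=0: L=delta R=delta -> agree -> delta
i=1: L=bravo=BASE, R=echo -> take RIGHT -> echo
i=2: L=alpha=BASE, R=echo -> take RIGHT -> echo
i=3: L=echo R=echo -> agree -> echo
i=4: L=alpha R=alpha -> agree -> alpha
i=5: L=echo=BASE, R=foxtrot -> take RIGHT -> foxtrot
i=6: L=bravo, R=foxtrot=BASE -> take LEFT -> bravo
Conflict count: 0

Answer: 0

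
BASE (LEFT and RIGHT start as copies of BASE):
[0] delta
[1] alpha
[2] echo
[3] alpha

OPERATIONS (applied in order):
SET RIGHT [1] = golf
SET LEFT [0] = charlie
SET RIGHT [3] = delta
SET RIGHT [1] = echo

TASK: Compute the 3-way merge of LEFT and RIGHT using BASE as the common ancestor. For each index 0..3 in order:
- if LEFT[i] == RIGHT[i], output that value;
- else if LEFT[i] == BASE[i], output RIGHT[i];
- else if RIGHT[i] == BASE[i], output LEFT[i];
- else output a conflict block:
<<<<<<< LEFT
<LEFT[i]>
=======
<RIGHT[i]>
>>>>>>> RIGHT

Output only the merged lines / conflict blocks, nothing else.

Final LEFT:  [charlie, alpha, echo, alpha]
Final RIGHT: [delta, echo, echo, delta]
i=0: L=charlie, R=delta=BASE -> take LEFT -> charlie
i=1: L=alpha=BASE, R=echo -> take RIGHT -> echo
i=2: L=echo R=echo -> agree -> echo
i=3: L=alpha=BASE, R=delta -> take RIGHT -> delta

Answer: charlie
echo
echo
delta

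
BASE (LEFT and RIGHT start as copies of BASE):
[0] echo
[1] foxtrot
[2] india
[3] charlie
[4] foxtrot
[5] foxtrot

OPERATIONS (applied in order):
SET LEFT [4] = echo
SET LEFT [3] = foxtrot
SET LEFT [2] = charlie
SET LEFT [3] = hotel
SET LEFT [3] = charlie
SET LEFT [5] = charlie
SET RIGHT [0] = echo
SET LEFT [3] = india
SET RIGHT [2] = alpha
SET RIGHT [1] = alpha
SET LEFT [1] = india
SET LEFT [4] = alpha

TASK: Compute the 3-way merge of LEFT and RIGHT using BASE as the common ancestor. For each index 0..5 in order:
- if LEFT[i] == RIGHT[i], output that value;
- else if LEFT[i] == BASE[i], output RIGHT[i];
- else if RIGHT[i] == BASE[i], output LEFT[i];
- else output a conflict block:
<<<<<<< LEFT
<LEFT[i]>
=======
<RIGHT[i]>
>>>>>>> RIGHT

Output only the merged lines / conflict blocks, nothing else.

Final LEFT:  [echo, india, charlie, india, alpha, charlie]
Final RIGHT: [echo, alpha, alpha, charlie, foxtrot, foxtrot]
i=0: L=echo R=echo -> agree -> echo
i=1: BASE=foxtrot L=india R=alpha all differ -> CONFLICT
i=2: BASE=india L=charlie R=alpha all differ -> CONFLICT
i=3: L=india, R=charlie=BASE -> take LEFT -> india
i=4: L=alpha, R=foxtrot=BASE -> take LEFT -> alpha
i=5: L=charlie, R=foxtrot=BASE -> take LEFT -> charlie

Answer: echo
<<<<<<< LEFT
india
=======
alpha
>>>>>>> RIGHT
<<<<<<< LEFT
charlie
=======
alpha
>>>>>>> RIGHT
india
alpha
charlie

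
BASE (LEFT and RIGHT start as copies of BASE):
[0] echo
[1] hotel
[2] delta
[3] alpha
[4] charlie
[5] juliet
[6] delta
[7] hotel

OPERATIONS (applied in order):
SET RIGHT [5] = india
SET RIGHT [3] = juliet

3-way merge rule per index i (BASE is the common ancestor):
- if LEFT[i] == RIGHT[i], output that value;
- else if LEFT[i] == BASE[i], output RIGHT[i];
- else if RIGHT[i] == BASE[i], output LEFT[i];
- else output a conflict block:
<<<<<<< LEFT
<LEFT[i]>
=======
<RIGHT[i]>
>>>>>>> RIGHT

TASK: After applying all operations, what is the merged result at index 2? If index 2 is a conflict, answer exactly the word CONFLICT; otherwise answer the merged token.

Answer: delta

Derivation:
Final LEFT:  [echo, hotel, delta, alpha, charlie, juliet, delta, hotel]
Final RIGHT: [echo, hotel, delta, juliet, charlie, india, delta, hotel]
i=0: L=echo R=echo -> agree -> echo
i=1: L=hotel R=hotel -> agree -> hotel
i=2: L=delta R=delta -> agree -> delta
i=3: L=alpha=BASE, R=juliet -> take RIGHT -> juliet
i=4: L=charlie R=charlie -> agree -> charlie
i=5: L=juliet=BASE, R=india -> take RIGHT -> india
i=6: L=delta R=delta -> agree -> delta
i=7: L=hotel R=hotel -> agree -> hotel
Index 2 -> delta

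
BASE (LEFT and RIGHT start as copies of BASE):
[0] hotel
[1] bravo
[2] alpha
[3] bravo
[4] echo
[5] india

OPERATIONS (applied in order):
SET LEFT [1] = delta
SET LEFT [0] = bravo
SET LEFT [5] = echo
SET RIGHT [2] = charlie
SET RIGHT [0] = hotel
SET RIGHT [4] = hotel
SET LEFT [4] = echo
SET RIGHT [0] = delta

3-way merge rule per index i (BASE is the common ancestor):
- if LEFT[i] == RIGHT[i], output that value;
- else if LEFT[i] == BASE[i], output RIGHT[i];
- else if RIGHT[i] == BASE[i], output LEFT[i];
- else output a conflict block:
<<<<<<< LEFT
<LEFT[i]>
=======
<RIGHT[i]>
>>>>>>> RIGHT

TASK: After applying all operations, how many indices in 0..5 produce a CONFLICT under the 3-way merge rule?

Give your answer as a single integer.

Final LEFT:  [bravo, delta, alpha, bravo, echo, echo]
Final RIGHT: [delta, bravo, charlie, bravo, hotel, india]
i=0: BASE=hotel L=bravo R=delta all differ -> CONFLICT
i=1: L=delta, R=bravo=BASE -> take LEFT -> delta
i=2: L=alpha=BASE, R=charlie -> take RIGHT -> charlie
i=3: L=bravo R=bravo -> agree -> bravo
i=4: L=echo=BASE, R=hotel -> take RIGHT -> hotel
i=5: L=echo, R=india=BASE -> take LEFT -> echo
Conflict count: 1

Answer: 1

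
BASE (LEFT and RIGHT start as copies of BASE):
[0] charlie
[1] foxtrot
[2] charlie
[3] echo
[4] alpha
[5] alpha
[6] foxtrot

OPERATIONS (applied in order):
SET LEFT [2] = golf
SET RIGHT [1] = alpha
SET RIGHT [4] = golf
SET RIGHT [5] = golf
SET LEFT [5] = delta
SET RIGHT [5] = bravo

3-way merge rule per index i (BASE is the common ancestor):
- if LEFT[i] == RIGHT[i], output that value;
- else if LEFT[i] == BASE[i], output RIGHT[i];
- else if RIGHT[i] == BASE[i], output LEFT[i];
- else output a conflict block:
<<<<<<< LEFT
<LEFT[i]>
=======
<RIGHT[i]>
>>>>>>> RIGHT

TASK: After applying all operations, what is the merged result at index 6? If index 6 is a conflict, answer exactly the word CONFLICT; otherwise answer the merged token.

Final LEFT:  [charlie, foxtrot, golf, echo, alpha, delta, foxtrot]
Final RIGHT: [charlie, alpha, charlie, echo, golf, bravo, foxtrot]
i=0: L=charlie R=charlie -> agree -> charlie
i=1: L=foxtrot=BASE, R=alpha -> take RIGHT -> alpha
i=2: L=golf, R=charlie=BASE -> take LEFT -> golf
i=3: L=echo R=echo -> agree -> echo
i=4: L=alpha=BASE, R=golf -> take RIGHT -> golf
i=5: BASE=alpha L=delta R=bravo all differ -> CONFLICT
i=6: L=foxtrot R=foxtrot -> agree -> foxtrot
Index 6 -> foxtrot

Answer: foxtrot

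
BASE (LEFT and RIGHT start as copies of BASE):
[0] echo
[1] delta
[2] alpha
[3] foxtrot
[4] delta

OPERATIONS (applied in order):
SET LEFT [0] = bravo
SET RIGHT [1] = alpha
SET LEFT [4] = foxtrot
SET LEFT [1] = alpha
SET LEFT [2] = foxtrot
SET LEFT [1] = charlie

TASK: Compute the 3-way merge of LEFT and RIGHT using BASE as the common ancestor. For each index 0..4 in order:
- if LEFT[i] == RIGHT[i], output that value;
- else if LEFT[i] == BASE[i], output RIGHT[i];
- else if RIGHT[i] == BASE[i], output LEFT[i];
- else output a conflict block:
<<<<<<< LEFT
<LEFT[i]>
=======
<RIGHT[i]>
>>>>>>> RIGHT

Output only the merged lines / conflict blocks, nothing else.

Final LEFT:  [bravo, charlie, foxtrot, foxtrot, foxtrot]
Final RIGHT: [echo, alpha, alpha, foxtrot, delta]
i=0: L=bravo, R=echo=BASE -> take LEFT -> bravo
i=1: BASE=delta L=charlie R=alpha all differ -> CONFLICT
i=2: L=foxtrot, R=alpha=BASE -> take LEFT -> foxtrot
i=3: L=foxtrot R=foxtrot -> agree -> foxtrot
i=4: L=foxtrot, R=delta=BASE -> take LEFT -> foxtrot

Answer: bravo
<<<<<<< LEFT
charlie
=======
alpha
>>>>>>> RIGHT
foxtrot
foxtrot
foxtrot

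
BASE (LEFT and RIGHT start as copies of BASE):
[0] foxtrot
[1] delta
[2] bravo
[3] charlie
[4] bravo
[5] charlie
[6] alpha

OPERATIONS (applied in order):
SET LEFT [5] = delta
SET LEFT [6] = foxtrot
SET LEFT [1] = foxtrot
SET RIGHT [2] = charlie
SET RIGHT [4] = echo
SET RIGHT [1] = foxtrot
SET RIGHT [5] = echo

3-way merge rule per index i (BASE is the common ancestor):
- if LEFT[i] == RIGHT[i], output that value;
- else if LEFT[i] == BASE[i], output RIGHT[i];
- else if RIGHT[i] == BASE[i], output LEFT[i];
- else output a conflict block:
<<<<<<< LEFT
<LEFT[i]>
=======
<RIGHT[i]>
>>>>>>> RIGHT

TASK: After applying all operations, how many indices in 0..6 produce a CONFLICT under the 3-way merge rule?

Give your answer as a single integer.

Final LEFT:  [foxtrot, foxtrot, bravo, charlie, bravo, delta, foxtrot]
Final RIGHT: [foxtrot, foxtrot, charlie, charlie, echo, echo, alpha]
i=0: L=foxtrot R=foxtrot -> agree -> foxtrot
i=1: L=foxtrot R=foxtrot -> agree -> foxtrot
i=2: L=bravo=BASE, R=charlie -> take RIGHT -> charlie
i=3: L=charlie R=charlie -> agree -> charlie
i=4: L=bravo=BASE, R=echo -> take RIGHT -> echo
i=5: BASE=charlie L=delta R=echo all differ -> CONFLICT
i=6: L=foxtrot, R=alpha=BASE -> take LEFT -> foxtrot
Conflict count: 1

Answer: 1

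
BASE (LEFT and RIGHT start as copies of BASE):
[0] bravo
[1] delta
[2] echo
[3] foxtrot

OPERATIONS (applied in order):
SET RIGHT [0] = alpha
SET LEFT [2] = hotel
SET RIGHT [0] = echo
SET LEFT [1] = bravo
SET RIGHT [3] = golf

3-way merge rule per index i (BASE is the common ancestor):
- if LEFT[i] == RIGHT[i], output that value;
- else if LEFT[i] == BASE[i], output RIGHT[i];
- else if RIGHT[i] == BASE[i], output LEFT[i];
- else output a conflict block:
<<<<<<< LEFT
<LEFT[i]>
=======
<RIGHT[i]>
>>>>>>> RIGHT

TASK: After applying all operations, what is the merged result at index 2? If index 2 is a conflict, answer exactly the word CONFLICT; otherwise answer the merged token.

Final LEFT:  [bravo, bravo, hotel, foxtrot]
Final RIGHT: [echo, delta, echo, golf]
i=0: L=bravo=BASE, R=echo -> take RIGHT -> echo
i=1: L=bravo, R=delta=BASE -> take LEFT -> bravo
i=2: L=hotel, R=echo=BASE -> take LEFT -> hotel
i=3: L=foxtrot=BASE, R=golf -> take RIGHT -> golf
Index 2 -> hotel

Answer: hotel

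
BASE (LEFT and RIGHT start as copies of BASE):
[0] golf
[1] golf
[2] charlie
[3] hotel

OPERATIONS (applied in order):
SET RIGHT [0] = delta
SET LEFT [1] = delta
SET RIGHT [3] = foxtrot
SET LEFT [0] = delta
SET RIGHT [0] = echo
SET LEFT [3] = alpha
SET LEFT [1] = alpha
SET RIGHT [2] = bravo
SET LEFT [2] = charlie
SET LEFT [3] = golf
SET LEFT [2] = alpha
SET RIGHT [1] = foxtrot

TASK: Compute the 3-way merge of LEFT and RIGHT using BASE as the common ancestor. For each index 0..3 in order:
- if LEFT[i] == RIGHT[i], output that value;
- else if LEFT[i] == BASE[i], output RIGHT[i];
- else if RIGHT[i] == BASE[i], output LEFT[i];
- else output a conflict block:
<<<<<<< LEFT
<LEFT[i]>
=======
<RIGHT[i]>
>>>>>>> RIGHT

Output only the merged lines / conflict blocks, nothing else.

Answer: <<<<<<< LEFT
delta
=======
echo
>>>>>>> RIGHT
<<<<<<< LEFT
alpha
=======
foxtrot
>>>>>>> RIGHT
<<<<<<< LEFT
alpha
=======
bravo
>>>>>>> RIGHT
<<<<<<< LEFT
golf
=======
foxtrot
>>>>>>> RIGHT

Derivation:
Final LEFT:  [delta, alpha, alpha, golf]
Final RIGHT: [echo, foxtrot, bravo, foxtrot]
i=0: BASE=golf L=delta R=echo all differ -> CONFLICT
i=1: BASE=golf L=alpha R=foxtrot all differ -> CONFLICT
i=2: BASE=charlie L=alpha R=bravo all differ -> CONFLICT
i=3: BASE=hotel L=golf R=foxtrot all differ -> CONFLICT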